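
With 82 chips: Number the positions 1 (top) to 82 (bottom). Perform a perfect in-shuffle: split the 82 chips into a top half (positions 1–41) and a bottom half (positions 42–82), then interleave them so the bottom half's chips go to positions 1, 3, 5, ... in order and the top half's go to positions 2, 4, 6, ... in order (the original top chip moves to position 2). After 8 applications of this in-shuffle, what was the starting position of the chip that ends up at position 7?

1

Work backwards from position 7, undoing one in-shuffle at a time:
7 ← 45 ← 64 ← 32 ← 16 ← 8 ← 4 ← 2 ← 1
So the chip now at position 7 started at position 1.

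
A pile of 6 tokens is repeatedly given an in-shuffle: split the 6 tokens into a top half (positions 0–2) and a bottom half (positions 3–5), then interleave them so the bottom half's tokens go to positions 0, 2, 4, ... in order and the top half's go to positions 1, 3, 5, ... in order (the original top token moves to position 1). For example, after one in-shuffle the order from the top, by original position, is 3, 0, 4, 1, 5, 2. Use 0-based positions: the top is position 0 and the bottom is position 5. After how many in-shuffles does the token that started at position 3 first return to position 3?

3

Follow position 3 under repeated in-shuffles:
3 → 0 → 1 → 3
It first returns after 3 in-shuffles.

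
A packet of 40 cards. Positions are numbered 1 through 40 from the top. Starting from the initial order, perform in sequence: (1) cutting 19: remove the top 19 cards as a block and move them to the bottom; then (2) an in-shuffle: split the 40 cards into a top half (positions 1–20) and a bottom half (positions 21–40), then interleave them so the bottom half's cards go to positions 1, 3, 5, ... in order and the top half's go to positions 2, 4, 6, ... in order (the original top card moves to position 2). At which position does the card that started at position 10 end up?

21

Track the card from position 10 forward through each operation:
  after op 1 (cut 19): 10 → 31
  after op 2 (in-shuffle): 31 → 21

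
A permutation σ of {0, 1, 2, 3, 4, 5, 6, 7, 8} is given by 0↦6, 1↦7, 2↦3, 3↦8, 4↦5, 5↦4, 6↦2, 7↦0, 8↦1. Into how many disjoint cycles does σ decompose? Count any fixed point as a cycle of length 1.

Cycle decomposition: (0 6 2 3 8 1 7) (4 5).
2 cycles.

2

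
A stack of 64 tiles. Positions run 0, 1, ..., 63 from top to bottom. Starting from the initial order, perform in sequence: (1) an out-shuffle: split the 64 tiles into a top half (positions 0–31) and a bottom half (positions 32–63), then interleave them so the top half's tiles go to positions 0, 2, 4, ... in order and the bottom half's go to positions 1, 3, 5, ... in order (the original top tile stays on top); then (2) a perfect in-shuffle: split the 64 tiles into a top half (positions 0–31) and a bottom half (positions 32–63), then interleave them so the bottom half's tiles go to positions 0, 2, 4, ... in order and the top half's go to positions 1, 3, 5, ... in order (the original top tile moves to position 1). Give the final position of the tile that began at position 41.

Track the tile from position 41 forward through each operation:
  after op 1 (out-shuffle): 41 → 19
  after op 2 (in-shuffle): 19 → 39

39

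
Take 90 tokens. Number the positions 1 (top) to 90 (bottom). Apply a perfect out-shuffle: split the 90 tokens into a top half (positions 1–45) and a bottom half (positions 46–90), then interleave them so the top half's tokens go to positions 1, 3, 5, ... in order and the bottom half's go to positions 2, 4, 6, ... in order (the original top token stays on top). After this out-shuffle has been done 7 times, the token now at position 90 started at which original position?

90

Work backwards from position 90, undoing one out-shuffle at a time:
90 ← 90 ← 90 ← 90 ← 90 ← 90 ← 90 ← 90
So the token now at position 90 started at position 90.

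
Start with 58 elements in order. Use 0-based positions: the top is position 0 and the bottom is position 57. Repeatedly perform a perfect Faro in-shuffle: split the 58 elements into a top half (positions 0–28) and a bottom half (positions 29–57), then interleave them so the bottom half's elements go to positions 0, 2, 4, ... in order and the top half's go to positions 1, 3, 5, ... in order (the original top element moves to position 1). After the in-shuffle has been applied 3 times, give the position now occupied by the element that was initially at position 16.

Track the element's position through each in-shuffle:
16 → 33 → 8 → 17

17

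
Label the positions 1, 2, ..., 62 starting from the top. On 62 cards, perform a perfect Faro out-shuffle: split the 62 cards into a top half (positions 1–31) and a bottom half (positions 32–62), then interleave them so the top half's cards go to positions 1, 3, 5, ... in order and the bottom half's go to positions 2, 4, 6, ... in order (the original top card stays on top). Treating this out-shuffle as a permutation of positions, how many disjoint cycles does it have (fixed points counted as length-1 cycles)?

3

Trace each unvisited position around until it returns:
(1) (2 3 5 9 17 33 ... len 60) (62)
3 cycles in total.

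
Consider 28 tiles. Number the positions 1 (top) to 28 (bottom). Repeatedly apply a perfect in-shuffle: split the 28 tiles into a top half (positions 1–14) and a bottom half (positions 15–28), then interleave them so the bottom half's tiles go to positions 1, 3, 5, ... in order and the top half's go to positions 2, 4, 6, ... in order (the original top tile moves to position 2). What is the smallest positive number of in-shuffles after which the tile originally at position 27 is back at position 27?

Follow position 27 under repeated in-shuffles:
27 → 25 → 21 → 13 → 26 → 23 → 17 → 5 → ... → 27 (length 28)
It first returns after 28 in-shuffles.

28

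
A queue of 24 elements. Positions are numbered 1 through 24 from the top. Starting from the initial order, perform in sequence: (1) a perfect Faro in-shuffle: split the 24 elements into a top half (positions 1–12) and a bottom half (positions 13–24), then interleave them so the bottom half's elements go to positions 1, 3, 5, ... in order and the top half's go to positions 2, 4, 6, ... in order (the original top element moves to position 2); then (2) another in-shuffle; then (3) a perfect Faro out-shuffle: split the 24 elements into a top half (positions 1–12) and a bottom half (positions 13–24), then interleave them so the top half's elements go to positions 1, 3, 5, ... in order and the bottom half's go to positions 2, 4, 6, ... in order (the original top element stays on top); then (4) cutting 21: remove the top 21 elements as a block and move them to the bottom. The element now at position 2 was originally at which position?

3

Undo the operations in reverse order, starting from position 2:
  undo op 4 (cut 21): 2 ← 23
  undo op 3 (out-shuffle, from top half): 23 ← 12
  undo op 2 (in-shuffle, from top half): 12 ← 6
  undo op 1 (in-shuffle, from top half): 6 ← 3
So the element at position 2 came from original position 3.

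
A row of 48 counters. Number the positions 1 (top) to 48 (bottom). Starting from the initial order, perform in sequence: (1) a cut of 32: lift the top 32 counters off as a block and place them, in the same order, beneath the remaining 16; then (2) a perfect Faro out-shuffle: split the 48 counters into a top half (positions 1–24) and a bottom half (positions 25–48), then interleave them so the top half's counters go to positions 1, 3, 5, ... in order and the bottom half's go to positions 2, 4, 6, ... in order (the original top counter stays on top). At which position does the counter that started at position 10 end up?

4

Track the counter from position 10 forward through each operation:
  after op 1 (cut 32): 10 → 26
  after op 2 (out-shuffle): 26 → 4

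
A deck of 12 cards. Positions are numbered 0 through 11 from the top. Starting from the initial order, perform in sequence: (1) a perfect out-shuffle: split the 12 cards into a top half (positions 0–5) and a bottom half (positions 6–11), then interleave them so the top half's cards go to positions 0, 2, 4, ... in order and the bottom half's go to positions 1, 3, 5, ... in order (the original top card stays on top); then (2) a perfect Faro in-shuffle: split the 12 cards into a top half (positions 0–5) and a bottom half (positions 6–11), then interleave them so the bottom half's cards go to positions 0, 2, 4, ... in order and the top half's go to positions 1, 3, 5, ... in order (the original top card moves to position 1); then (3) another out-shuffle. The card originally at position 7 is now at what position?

Track the card from position 7 forward through each operation:
  after op 1 (out-shuffle): 7 → 3
  after op 2 (in-shuffle): 3 → 7
  after op 3 (out-shuffle): 7 → 3

3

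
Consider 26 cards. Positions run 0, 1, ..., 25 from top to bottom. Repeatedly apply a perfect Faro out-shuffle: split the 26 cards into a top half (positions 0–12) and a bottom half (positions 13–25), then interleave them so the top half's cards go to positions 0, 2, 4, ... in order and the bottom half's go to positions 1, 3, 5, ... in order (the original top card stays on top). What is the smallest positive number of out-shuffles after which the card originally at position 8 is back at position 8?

Follow position 8 under repeated out-shuffles:
8 → 16 → 7 → 14 → 3 → 6 → 12 → 24 → 23 → 21 → 17 → 9 → 18 → 11 → 22 → 19 → 13 → 1 → 2 → 4 → 8
It first returns after 20 out-shuffles.

20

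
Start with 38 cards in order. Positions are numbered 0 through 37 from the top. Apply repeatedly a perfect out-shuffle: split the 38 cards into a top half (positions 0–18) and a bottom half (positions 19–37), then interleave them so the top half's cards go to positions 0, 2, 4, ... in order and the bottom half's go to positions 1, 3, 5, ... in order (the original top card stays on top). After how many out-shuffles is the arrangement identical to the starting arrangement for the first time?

The out-shuffle permutes the 38 positions with cycle lengths [1, 1, 36].
Every card is home exactly when every cycle has completed a whole number of laps, i.e. after lcm(1, 36) = 36 out-shuffles.

36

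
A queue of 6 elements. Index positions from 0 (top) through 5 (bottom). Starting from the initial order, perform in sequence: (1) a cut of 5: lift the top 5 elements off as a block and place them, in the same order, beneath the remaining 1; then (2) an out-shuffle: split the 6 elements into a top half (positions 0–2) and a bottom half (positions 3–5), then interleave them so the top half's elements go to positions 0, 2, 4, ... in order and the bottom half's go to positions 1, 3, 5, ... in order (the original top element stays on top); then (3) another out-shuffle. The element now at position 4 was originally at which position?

0

Undo the operations in reverse order, starting from position 4:
  undo op 3 (out-shuffle, from top half): 4 ← 2
  undo op 2 (out-shuffle, from top half): 2 ← 1
  undo op 1 (cut 5): 1 ← 0
So the element at position 4 came from original position 0.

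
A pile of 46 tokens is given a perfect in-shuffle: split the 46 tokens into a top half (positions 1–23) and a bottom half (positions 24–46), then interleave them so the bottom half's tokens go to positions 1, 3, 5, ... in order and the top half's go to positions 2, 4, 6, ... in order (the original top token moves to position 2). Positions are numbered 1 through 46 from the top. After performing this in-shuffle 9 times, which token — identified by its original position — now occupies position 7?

8

Work backwards from position 7, undoing one in-shuffle at a time:
7 ← 27 ← 37 ← 42 ← 21 ← 34 ← 17 ← 32 ← 16 ← 8
So the token now at position 7 started at position 8.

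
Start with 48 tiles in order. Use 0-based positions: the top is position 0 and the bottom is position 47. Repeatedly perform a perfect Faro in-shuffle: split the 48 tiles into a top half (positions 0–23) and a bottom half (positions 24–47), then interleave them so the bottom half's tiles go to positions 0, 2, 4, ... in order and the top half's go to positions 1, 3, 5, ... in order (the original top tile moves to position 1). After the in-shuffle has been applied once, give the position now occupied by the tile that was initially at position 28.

8

Track the tile's position through each in-shuffle:
28 → 8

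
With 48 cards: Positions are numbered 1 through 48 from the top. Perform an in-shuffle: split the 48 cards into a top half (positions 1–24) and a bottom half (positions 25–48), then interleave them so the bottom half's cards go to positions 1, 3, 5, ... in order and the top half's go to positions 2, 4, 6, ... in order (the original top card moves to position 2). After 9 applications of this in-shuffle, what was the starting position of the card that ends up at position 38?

Work backwards from position 38, undoing one in-shuffle at a time:
38 ← 19 ← 34 ← 17 ← 33 ← 41 ← 45 ← 47 ← 48 ← 24
So the card now at position 38 started at position 24.

24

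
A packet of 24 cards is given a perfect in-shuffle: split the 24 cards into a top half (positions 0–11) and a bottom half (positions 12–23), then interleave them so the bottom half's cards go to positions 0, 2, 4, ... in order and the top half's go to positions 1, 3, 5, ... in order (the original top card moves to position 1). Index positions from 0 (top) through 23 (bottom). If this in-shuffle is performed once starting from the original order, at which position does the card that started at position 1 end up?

Track the card's position through each in-shuffle:
1 → 3

3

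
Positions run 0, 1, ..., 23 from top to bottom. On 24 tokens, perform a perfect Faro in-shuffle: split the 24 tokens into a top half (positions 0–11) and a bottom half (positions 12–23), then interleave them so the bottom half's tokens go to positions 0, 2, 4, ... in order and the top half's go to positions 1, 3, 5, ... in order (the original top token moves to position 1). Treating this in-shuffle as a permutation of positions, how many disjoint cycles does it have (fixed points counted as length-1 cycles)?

2

Trace each unvisited position around until it returns:
(0 1 3 7 15 6 ... len 20) (4 9 19 14)
2 cycles in total.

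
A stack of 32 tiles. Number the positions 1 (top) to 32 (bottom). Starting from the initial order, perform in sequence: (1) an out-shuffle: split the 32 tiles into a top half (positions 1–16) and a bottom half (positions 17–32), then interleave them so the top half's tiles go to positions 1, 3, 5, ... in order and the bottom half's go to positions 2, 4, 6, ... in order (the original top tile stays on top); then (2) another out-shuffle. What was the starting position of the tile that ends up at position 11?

Undo the operations in reverse order, starting from position 11:
  undo op 2 (out-shuffle, from top half): 11 ← 6
  undo op 1 (out-shuffle, from bottom half): 6 ← 19
So the tile at position 11 came from original position 19.

19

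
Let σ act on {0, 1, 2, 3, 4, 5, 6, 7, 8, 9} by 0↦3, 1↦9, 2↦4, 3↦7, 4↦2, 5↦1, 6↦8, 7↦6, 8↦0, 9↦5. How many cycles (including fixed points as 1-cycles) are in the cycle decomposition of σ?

3

Cycle decomposition: (0 3 7 6 8) (1 9 5) (2 4).
3 cycles.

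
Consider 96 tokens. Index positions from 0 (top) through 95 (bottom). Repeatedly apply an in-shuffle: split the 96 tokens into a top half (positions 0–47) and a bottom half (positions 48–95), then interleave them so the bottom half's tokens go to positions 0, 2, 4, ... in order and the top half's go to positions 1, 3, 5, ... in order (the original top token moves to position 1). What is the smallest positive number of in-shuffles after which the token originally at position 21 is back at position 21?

Follow position 21 under repeated in-shuffles:
21 → 43 → 87 → 78 → 60 → 24 → 49 → 2 → ... → 21 (length 48)
It first returns after 48 in-shuffles.

48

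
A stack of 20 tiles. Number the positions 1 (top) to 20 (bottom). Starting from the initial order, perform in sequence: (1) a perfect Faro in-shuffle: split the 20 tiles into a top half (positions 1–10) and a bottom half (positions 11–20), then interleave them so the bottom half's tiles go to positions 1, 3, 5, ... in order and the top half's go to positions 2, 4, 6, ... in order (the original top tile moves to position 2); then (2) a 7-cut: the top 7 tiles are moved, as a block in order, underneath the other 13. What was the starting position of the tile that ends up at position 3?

5

Undo the operations in reverse order, starting from position 3:
  undo op 2 (cut 7): 3 ← 10
  undo op 1 (in-shuffle, from top half): 10 ← 5
So the tile at position 3 came from original position 5.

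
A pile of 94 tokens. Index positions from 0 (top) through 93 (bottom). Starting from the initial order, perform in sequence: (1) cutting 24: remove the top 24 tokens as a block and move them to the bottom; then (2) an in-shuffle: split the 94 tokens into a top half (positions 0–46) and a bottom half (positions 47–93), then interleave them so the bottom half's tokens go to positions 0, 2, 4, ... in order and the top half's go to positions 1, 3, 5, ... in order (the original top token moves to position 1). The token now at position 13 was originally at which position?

30

Undo the operations in reverse order, starting from position 13:
  undo op 2 (in-shuffle, from top half): 13 ← 6
  undo op 1 (cut 24): 6 ← 30
So the token at position 13 came from original position 30.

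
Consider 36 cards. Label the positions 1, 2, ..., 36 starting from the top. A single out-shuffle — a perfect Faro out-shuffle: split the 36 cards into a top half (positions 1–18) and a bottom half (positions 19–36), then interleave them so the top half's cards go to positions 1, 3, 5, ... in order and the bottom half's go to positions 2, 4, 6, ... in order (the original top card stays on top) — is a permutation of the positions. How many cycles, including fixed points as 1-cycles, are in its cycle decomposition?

Trace each unvisited position around until it returns:
(1) (2 3 5 9 17 33 ... len 12) (4 7 13 25 14 27 ... len 12) (6 11 21) (8 15 29 22) (16 31 26) (36)
7 cycles in total.

7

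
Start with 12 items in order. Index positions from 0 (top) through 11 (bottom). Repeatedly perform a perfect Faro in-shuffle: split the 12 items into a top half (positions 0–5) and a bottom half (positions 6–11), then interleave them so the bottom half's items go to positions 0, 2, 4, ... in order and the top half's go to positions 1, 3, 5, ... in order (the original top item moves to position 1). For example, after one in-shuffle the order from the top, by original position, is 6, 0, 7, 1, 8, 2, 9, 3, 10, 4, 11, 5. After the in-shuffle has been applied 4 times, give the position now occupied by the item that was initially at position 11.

9

Track the item's position through each in-shuffle:
11 → 10 → 8 → 4 → 9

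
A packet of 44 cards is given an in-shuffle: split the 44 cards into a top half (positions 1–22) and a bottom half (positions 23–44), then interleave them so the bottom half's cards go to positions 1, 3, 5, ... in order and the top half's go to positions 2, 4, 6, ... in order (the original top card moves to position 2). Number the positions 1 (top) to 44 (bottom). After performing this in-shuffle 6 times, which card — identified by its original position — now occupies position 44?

26

Work backwards from position 44, undoing one in-shuffle at a time:
44 ← 22 ← 11 ← 28 ← 14 ← 7 ← 26
So the card now at position 44 started at position 26.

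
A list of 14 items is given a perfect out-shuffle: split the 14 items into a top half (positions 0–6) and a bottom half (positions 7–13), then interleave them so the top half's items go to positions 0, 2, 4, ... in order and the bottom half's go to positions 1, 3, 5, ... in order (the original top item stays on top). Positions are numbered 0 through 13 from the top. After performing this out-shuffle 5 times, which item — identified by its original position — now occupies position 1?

Work backwards from position 1, undoing one out-shuffle at a time:
1 ← 7 ← 10 ← 5 ← 9 ← 11
So the item now at position 1 started at position 11.

11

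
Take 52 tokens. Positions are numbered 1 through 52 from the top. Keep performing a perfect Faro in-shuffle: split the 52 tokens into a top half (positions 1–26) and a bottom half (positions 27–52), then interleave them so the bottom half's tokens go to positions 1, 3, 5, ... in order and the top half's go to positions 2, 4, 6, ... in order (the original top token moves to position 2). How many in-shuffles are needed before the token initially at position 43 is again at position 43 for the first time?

Follow position 43 under repeated in-shuffles:
43 → 33 → 13 → 26 → 52 → 51 → 49 → 45 → ... → 43 (length 52)
It first returns after 52 in-shuffles.

52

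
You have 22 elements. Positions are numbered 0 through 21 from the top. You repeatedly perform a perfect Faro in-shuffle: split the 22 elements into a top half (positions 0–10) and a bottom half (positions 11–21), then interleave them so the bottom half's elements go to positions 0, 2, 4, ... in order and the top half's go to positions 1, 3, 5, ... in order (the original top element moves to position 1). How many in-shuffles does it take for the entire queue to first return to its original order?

The in-shuffle permutes the 22 positions with cycle lengths [11, 11].
Every element is home exactly when every cycle has completed a whole number of laps, i.e. after lcm(11) = 11 in-shuffles.

11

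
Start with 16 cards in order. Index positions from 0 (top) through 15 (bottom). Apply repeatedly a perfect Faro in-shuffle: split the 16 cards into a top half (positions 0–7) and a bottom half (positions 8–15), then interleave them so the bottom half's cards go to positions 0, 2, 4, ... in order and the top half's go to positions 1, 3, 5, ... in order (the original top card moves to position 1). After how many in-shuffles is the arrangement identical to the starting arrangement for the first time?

The in-shuffle permutes the 16 positions with cycle lengths [8, 8].
Every card is home exactly when every cycle has completed a whole number of laps, i.e. after lcm(8) = 8 in-shuffles.

8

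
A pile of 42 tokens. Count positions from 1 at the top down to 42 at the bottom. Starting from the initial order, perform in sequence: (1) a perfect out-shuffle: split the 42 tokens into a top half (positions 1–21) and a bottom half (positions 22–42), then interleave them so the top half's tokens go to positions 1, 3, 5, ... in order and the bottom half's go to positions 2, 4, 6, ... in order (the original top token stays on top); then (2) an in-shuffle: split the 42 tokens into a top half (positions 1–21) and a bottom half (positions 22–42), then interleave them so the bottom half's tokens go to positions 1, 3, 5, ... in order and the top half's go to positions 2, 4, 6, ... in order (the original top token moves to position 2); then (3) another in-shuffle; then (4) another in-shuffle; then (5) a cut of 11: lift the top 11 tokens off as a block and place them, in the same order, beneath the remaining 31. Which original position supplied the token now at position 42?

20

Undo the operations in reverse order, starting from position 42:
  undo op 5 (cut 11): 42 ← 11
  undo op 4 (in-shuffle, from bottom half): 11 ← 27
  undo op 3 (in-shuffle, from bottom half): 27 ← 35
  undo op 2 (in-shuffle, from bottom half): 35 ← 39
  undo op 1 (out-shuffle, from top half): 39 ← 20
So the token at position 42 came from original position 20.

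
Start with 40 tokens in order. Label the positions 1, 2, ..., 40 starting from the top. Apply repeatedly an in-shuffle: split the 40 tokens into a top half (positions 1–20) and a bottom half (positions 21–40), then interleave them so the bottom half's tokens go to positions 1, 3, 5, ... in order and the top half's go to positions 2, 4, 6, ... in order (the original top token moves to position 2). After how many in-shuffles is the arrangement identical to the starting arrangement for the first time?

The in-shuffle permutes the 40 positions with cycle lengths [20, 20].
Every token is home exactly when every cycle has completed a whole number of laps, i.e. after lcm(20) = 20 in-shuffles.

20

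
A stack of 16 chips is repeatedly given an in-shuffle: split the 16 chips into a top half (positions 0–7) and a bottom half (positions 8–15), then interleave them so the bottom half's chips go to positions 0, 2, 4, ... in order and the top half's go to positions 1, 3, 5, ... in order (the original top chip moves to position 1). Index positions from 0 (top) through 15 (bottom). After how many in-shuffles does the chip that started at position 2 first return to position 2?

Follow position 2 under repeated in-shuffles:
2 → 5 → 11 → 6 → 13 → 10 → 4 → 9 → 2
It first returns after 8 in-shuffles.

8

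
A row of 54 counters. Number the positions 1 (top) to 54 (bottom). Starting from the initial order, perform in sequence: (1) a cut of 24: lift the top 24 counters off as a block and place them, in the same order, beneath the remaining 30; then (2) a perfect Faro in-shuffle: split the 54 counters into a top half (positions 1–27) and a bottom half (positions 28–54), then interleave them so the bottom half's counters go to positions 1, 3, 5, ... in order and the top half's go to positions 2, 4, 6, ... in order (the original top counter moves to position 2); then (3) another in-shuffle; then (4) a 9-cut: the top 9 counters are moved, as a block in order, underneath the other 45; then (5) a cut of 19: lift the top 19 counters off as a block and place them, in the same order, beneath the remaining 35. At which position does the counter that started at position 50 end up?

21

Track the counter from position 50 forward through each operation:
  after op 1 (cut 24): 50 → 26
  after op 2 (in-shuffle): 26 → 52
  after op 3 (in-shuffle): 52 → 49
  after op 4 (cut 9): 49 → 40
  after op 5 (cut 19): 40 → 21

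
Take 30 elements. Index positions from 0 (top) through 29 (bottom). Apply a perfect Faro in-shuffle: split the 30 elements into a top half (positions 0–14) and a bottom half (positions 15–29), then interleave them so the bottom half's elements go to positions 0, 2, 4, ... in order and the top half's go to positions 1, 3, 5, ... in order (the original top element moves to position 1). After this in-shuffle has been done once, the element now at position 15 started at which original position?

Work backwards from position 15, undoing one in-shuffle at a time:
15 ← 7
So the element now at position 15 started at position 7.

7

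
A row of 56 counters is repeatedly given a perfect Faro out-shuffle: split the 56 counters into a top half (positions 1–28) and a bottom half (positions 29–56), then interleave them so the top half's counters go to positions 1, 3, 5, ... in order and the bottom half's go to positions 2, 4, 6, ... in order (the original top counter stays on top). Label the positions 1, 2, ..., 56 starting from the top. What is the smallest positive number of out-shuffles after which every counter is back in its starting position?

20

The out-shuffle permutes the 56 positions with cycle lengths [1, 1, 4, 10, 20, 20].
Every counter is home exactly when every cycle has completed a whole number of laps, i.e. after lcm(1, 4, 10, 20) = 20 out-shuffles.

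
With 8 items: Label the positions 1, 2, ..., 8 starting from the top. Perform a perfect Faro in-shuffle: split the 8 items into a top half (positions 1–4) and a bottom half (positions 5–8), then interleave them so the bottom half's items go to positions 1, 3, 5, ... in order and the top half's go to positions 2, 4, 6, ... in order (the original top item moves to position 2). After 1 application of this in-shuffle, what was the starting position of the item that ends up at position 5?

Work backwards from position 5, undoing one in-shuffle at a time:
5 ← 7
So the item now at position 5 started at position 7.

7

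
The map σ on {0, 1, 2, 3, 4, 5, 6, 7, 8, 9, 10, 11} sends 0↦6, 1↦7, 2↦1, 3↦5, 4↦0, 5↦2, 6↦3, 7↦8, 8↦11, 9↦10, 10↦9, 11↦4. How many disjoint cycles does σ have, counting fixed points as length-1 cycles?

Cycle decomposition: (0 6 3 5 2 1 7 8 11 4) (9 10).
2 cycles.

2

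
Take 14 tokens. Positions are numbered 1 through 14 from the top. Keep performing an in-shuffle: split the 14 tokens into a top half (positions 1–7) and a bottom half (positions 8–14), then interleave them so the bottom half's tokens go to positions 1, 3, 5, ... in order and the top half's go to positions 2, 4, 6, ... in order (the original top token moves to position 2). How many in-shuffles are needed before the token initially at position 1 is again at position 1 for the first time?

4

Follow position 1 under repeated in-shuffles:
1 → 2 → 4 → 8 → 1
It first returns after 4 in-shuffles.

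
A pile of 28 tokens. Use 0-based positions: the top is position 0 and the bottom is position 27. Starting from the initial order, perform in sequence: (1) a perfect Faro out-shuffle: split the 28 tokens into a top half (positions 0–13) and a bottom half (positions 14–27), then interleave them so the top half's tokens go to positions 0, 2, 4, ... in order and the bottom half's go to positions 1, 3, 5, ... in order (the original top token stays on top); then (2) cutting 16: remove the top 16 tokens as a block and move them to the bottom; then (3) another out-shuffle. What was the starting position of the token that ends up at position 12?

11

Undo the operations in reverse order, starting from position 12:
  undo op 3 (out-shuffle, from top half): 12 ← 6
  undo op 2 (cut 16): 6 ← 22
  undo op 1 (out-shuffle, from top half): 22 ← 11
So the token at position 12 came from original position 11.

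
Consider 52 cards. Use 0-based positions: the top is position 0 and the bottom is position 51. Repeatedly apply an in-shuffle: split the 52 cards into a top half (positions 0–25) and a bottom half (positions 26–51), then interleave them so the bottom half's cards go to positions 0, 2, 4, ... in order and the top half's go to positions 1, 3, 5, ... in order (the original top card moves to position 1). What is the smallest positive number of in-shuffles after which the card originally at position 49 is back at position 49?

Follow position 49 under repeated in-shuffles:
49 → 46 → 40 → 28 → 4 → 9 → 19 → 39 → ... → 49 (length 52)
It first returns after 52 in-shuffles.

52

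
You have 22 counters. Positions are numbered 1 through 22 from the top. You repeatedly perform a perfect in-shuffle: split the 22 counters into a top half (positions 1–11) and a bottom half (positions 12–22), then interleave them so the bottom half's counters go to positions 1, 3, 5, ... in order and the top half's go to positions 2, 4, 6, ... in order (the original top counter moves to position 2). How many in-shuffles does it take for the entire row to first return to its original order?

The in-shuffle permutes the 22 positions with cycle lengths [11, 11].
Every counter is home exactly when every cycle has completed a whole number of laps, i.e. after lcm(11) = 11 in-shuffles.

11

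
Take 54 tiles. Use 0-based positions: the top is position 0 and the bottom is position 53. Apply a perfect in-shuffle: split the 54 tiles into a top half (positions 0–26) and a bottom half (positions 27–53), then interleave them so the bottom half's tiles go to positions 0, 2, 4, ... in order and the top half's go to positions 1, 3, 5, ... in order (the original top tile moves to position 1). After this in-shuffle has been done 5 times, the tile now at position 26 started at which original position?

Work backwards from position 26, undoing one in-shuffle at a time:
26 ← 40 ← 47 ← 23 ← 11 ← 5
So the tile now at position 26 started at position 5.

5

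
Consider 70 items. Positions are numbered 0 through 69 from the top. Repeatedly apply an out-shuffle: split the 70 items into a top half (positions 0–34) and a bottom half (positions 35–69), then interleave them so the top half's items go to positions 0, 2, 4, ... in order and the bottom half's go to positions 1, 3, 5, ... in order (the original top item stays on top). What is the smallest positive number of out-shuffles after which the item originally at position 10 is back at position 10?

Follow position 10 under repeated out-shuffles:
10 → 20 → 40 → 11 → 22 → 44 → 19 → 38 → ... → 10 (length 22)
It first returns after 22 out-shuffles.

22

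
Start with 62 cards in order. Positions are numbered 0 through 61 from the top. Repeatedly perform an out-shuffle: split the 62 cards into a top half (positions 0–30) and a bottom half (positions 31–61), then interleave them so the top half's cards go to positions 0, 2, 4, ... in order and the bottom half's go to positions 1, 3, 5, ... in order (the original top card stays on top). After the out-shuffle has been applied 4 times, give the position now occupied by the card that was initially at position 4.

Track the card's position through each out-shuffle:
4 → 8 → 16 → 32 → 3

3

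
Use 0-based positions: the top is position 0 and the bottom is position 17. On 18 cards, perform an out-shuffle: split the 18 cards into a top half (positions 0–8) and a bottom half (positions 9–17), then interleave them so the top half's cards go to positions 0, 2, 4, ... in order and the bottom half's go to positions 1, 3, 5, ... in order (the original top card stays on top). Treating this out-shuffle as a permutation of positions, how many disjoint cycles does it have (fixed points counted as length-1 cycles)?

Trace each unvisited position around until it returns:
(0) (1 2 4 8 16 15 13 9) (3 6 12 7 14 11 5 10) (17)
4 cycles in total.

4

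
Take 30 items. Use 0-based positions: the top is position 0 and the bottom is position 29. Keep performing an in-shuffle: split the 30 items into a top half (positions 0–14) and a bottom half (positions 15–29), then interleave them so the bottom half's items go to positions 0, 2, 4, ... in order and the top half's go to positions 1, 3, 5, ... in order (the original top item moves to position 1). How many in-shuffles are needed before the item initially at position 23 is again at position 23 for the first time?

Follow position 23 under repeated in-shuffles:
23 → 16 → 2 → 5 → 11 → 23
It first returns after 5 in-shuffles.

5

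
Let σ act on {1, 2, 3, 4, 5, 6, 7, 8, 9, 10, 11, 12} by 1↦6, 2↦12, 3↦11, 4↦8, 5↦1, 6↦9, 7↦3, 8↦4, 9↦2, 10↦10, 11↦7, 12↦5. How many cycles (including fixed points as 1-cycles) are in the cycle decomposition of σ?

Cycle decomposition: (1 6 9 2 12 5) (3 11 7) (4 8) (10).
4 cycles.

4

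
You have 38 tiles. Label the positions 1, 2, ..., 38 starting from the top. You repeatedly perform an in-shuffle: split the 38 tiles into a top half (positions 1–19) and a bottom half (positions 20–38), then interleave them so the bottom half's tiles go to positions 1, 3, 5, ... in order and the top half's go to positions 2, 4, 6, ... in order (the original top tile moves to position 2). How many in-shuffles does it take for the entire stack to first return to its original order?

The in-shuffle permutes the 38 positions with cycle lengths [2, 12, 12, 12].
Every tile is home exactly when every cycle has completed a whole number of laps, i.e. after lcm(2, 12) = 12 in-shuffles.

12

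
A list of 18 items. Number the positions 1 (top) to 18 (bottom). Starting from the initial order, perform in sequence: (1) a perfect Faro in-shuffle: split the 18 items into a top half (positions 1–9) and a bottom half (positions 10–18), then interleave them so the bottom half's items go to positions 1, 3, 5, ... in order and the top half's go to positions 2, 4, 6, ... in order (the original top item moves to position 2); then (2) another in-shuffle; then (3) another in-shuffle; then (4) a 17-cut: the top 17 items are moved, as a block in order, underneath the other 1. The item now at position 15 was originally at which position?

Undo the operations in reverse order, starting from position 15:
  undo op 4 (cut 17): 15 ← 14
  undo op 3 (in-shuffle, from top half): 14 ← 7
  undo op 2 (in-shuffle, from bottom half): 7 ← 13
  undo op 1 (in-shuffle, from bottom half): 13 ← 16
So the item at position 15 came from original position 16.

16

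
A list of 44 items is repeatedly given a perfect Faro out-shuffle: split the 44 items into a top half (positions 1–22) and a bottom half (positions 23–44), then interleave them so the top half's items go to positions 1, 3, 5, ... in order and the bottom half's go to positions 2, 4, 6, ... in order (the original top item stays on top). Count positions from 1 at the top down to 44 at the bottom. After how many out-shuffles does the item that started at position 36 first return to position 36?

14

Follow position 36 under repeated out-shuffles:
36 → 28 → 12 → 23 → 2 → 3 → 5 → 9 → 17 → 33 → 22 → 43 → 42 → 40 → 36
It first returns after 14 out-shuffles.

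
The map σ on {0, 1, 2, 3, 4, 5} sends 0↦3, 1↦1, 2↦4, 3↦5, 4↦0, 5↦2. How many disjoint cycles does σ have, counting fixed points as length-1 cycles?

2

Cycle decomposition: (0 3 5 2 4) (1).
2 cycles.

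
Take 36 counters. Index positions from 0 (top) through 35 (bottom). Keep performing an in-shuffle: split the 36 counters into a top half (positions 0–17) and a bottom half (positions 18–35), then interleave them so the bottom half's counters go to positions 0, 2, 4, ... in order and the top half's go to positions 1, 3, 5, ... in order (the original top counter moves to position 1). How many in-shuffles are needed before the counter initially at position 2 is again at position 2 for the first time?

Follow position 2 under repeated in-shuffles:
2 → 5 → 11 → 23 → 10 → 21 → 6 → 13 → ... → 2 (length 36)
It first returns after 36 in-shuffles.

36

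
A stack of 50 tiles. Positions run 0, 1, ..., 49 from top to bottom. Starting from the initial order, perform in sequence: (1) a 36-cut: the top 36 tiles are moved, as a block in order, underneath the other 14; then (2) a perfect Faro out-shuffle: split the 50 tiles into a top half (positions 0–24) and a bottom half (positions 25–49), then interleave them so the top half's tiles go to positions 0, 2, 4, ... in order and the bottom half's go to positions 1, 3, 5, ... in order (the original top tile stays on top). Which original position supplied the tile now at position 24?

48

Undo the operations in reverse order, starting from position 24:
  undo op 2 (out-shuffle, from top half): 24 ← 12
  undo op 1 (cut 36): 12 ← 48
So the tile at position 24 came from original position 48.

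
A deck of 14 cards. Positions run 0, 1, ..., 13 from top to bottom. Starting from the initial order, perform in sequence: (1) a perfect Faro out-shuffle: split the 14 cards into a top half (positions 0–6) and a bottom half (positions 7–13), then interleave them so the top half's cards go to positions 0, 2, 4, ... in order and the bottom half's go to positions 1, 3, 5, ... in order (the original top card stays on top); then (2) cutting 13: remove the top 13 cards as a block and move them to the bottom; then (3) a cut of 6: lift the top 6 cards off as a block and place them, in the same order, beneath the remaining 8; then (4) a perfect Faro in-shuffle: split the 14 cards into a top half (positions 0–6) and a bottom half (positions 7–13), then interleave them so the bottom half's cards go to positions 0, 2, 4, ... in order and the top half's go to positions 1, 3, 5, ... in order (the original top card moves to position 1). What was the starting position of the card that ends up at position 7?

Undo the operations in reverse order, starting from position 7:
  undo op 4 (in-shuffle, from top half): 7 ← 3
  undo op 3 (cut 6): 3 ← 9
  undo op 2 (cut 13): 9 ← 8
  undo op 1 (out-shuffle, from top half): 8 ← 4
So the card at position 7 came from original position 4.

4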